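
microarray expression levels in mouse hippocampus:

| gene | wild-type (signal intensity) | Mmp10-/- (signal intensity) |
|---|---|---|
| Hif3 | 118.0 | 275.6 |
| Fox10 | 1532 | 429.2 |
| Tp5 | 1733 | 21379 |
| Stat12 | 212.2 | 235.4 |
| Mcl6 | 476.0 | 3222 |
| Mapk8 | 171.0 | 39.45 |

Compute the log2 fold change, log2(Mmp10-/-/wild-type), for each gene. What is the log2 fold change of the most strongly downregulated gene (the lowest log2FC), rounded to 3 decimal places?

-2.116

log2(275.6/118.0) = 1.224  (Hif3)
log2(429.2/1532) = -1.836  (Fox10)
log2(21379/1733) = 3.625  (Tp5)
log2(235.4/212.2) = 0.150  (Stat12)
log2(3222/476.0) = 2.759  (Mcl6)
log2(39.45/171.0) = -2.116  (Mapk8)
Mapk8 is most strongly downregulated.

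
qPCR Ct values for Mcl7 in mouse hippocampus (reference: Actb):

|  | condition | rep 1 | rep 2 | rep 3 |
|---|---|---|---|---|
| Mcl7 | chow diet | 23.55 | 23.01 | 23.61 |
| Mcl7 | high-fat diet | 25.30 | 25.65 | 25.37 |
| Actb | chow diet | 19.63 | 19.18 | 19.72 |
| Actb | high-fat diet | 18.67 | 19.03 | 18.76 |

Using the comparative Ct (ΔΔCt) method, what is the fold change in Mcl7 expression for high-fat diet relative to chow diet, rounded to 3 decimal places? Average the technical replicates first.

Mean Ct: Mcl7 chow diet 23.390; Mcl7 high-fat diet 25.440; Actb chow diet 19.510; Actb high-fat diet 18.820
ΔCt(chow diet) = 23.390 − 19.510 = 3.880
ΔCt(high-fat diet) = 25.440 − 18.820 = 6.620
ΔΔCt = 6.620 − 3.880 = 2.740
Fold change = 2^(−2.740) = 0.1497

0.150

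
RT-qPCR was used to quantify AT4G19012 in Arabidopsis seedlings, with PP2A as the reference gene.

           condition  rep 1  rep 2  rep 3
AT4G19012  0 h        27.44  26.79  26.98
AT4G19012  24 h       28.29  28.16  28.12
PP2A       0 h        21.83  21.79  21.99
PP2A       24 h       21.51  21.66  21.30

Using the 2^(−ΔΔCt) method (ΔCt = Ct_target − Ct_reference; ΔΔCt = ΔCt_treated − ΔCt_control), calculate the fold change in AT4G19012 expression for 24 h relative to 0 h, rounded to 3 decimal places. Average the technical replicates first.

0.354

Mean Ct: AT4G19012 0 h 27.070; AT4G19012 24 h 28.190; PP2A 0 h 21.870; PP2A 24 h 21.490
ΔCt(0 h) = 27.070 − 21.870 = 5.200
ΔCt(24 h) = 28.190 − 21.490 = 6.700
ΔΔCt = 6.700 − 5.200 = 1.500
Fold change = 2^(−1.500) = 0.3536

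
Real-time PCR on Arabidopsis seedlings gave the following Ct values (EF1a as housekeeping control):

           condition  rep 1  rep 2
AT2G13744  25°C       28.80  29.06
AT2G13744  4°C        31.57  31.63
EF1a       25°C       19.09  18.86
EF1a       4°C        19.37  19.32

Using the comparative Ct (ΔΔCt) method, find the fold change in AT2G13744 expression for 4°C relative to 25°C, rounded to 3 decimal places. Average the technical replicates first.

0.203

Mean Ct: AT2G13744 25°C 28.930; AT2G13744 4°C 31.600; EF1a 25°C 18.975; EF1a 4°C 19.345
ΔCt(25°C) = 28.930 − 18.975 = 9.955
ΔCt(4°C) = 31.600 − 19.345 = 12.255
ΔΔCt = 12.255 − 9.955 = 2.300
Fold change = 2^(−2.300) = 0.2031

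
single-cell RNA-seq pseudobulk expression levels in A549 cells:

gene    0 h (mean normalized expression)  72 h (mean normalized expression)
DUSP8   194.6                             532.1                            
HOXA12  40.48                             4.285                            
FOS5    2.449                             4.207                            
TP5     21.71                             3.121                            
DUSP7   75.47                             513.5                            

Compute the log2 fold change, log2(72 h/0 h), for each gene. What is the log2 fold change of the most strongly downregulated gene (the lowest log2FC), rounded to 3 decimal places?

-3.240

log2(532.1/194.6) = 1.451  (DUSP8)
log2(4.285/40.48) = -3.240  (HOXA12)
log2(4.207/2.449) = 0.781  (FOS5)
log2(3.121/21.71) = -2.798  (TP5)
log2(513.5/75.47) = 2.766  (DUSP7)
HOXA12 is most strongly downregulated.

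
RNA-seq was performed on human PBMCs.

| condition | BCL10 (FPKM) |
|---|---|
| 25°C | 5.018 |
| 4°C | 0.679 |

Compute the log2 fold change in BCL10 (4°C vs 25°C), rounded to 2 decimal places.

-2.89

Fold change = 0.679 / 5.018 = 0.1353
log2(0.1353) = -2.886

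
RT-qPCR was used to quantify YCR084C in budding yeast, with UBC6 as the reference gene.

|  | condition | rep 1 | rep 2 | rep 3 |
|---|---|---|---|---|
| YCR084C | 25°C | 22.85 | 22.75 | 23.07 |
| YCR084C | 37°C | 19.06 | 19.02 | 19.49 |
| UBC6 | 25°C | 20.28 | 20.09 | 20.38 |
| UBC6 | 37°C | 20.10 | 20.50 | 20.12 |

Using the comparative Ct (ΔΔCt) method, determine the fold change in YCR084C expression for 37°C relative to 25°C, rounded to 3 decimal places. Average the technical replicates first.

Mean Ct: YCR084C 25°C 22.890; YCR084C 37°C 19.190; UBC6 25°C 20.250; UBC6 37°C 20.240
ΔCt(25°C) = 22.890 − 20.250 = 2.640
ΔCt(37°C) = 19.190 − 20.240 = -1.050
ΔΔCt = -1.050 − 2.640 = -3.690
Fold change = 2^(−(-3.690)) = 2^3.690 = 12.9063

12.906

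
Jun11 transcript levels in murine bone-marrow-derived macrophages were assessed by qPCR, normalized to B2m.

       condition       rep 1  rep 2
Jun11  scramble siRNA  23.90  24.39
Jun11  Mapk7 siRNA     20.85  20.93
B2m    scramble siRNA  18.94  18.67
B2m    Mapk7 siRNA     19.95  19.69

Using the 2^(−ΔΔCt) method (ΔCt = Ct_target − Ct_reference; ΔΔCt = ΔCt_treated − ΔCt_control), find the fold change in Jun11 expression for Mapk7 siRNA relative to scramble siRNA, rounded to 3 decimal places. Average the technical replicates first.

19.293

Mean Ct: Jun11 scramble siRNA 24.145; Jun11 Mapk7 siRNA 20.890; B2m scramble siRNA 18.805; B2m Mapk7 siRNA 19.820
ΔCt(scramble siRNA) = 24.145 − 18.805 = 5.340
ΔCt(Mapk7 siRNA) = 20.890 − 19.820 = 1.070
ΔΔCt = 1.070 − 5.340 = -4.270
Fold change = 2^(−(-4.270)) = 2^4.270 = 19.2929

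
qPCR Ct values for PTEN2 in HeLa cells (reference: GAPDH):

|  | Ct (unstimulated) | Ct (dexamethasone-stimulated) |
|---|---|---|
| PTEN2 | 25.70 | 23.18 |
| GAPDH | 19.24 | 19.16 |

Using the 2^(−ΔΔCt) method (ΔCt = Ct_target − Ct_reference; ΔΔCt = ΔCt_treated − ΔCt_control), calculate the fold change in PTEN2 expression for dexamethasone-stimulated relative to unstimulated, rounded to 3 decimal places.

5.426

ΔCt(unstimulated) = 25.700 − 19.240 = 6.460
ΔCt(dexamethasone-stimulated) = 23.180 − 19.160 = 4.020
ΔΔCt = 4.020 − 6.460 = -2.440
Fold change = 2^(−(-2.440)) = 2^2.440 = 5.4264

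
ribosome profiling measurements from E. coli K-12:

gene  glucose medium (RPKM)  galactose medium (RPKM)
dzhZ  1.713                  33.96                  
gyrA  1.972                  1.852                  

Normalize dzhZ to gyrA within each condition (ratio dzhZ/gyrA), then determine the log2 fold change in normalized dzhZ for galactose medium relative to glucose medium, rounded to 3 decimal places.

dzhZ/gyrA (glucose medium) = 1.713 / 1.972 = 0.86866
dzhZ/gyrA (galactose medium) = 33.96 / 1.852 = 18.337
Fold change = 18.337 / 0.86866 = 21.1094
log2(21.1094) = 4.3998

4.400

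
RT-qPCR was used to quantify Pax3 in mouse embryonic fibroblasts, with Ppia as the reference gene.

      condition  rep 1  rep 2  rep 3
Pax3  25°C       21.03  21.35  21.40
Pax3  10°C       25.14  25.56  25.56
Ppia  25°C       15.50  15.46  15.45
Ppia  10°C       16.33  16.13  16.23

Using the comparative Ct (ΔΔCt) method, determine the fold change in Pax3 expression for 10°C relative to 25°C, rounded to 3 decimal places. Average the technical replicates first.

Mean Ct: Pax3 25°C 21.260; Pax3 10°C 25.420; Ppia 25°C 15.470; Ppia 10°C 16.230
ΔCt(25°C) = 21.260 − 15.470 = 5.790
ΔCt(10°C) = 25.420 − 16.230 = 9.190
ΔΔCt = 9.190 − 5.790 = 3.400
Fold change = 2^(−3.400) = 0.0947

0.095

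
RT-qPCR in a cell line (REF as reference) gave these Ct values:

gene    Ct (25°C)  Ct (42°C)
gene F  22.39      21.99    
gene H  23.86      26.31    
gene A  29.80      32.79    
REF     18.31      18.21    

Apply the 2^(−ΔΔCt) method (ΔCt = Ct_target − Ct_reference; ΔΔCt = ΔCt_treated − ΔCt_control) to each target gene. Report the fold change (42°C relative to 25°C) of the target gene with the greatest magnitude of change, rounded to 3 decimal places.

gene F: ΔΔCt = (21.99−18.21) − (22.39−18.31) = 3.78 − 4.08 = -0.30; fold change = 2^0.30 = 1.231
gene H: ΔΔCt = (26.31−18.21) − (23.86−18.31) = 8.10 − 5.55 = 2.55; fold change = 2^-2.55 = 0.171
gene A: ΔΔCt = (32.79−18.21) − (29.80−18.31) = 14.58 − 11.49 = 3.09; fold change = 2^-3.09 = 0.117
gene A has the largest |ΔΔCt| = 3.09.

0.117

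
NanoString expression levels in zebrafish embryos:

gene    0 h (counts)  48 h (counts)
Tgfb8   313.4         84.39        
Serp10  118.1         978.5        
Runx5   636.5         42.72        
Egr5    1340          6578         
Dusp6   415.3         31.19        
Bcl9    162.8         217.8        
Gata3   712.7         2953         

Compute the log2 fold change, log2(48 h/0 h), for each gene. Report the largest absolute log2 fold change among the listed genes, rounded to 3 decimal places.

log2(84.39/313.4) = -1.893  (Tgfb8)
log2(978.5/118.1) = 3.051  (Serp10)
log2(42.72/636.5) = -3.897  (Runx5)
log2(6578/1340) = 2.295  (Egr5)
log2(31.19/415.3) = -3.735  (Dusp6)
log2(217.8/162.8) = 0.420  (Bcl9)
log2(2953/712.7) = 2.051  (Gata3)
The largest magnitude belongs to Runx5.

3.897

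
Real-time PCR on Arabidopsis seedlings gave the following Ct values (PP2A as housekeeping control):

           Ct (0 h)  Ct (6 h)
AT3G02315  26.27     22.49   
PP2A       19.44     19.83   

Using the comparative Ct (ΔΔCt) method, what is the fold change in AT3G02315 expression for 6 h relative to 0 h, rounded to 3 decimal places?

18.001

ΔCt(0 h) = 26.270 − 19.440 = 6.830
ΔCt(6 h) = 22.490 − 19.830 = 2.660
ΔΔCt = 2.660 − 6.830 = -4.170
Fold change = 2^(−(-4.170)) = 2^4.170 = 18.0009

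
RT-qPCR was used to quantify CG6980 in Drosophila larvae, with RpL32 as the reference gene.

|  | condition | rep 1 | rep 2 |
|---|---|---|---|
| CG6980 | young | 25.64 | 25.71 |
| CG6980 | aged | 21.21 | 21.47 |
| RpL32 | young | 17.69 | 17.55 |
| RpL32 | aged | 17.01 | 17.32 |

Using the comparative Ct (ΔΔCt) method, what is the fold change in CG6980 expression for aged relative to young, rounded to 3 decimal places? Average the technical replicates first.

14.723

Mean Ct: CG6980 young 25.675; CG6980 aged 21.340; RpL32 young 17.620; RpL32 aged 17.165
ΔCt(young) = 25.675 − 17.620 = 8.055
ΔCt(aged) = 21.340 − 17.165 = 4.175
ΔΔCt = 4.175 − 8.055 = -3.880
Fold change = 2^(−(-3.880)) = 2^3.880 = 14.7230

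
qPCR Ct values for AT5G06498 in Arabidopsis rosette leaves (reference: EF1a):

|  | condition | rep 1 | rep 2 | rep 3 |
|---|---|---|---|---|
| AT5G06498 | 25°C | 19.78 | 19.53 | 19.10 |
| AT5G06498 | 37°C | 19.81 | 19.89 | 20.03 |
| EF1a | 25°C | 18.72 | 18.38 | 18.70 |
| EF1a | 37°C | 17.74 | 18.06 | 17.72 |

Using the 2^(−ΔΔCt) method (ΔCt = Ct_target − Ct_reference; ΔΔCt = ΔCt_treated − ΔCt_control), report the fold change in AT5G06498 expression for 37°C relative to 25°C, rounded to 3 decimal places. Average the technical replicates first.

0.435

Mean Ct: AT5G06498 25°C 19.470; AT5G06498 37°C 19.910; EF1a 25°C 18.600; EF1a 37°C 17.840
ΔCt(25°C) = 19.470 − 18.600 = 0.870
ΔCt(37°C) = 19.910 − 17.840 = 2.070
ΔΔCt = 2.070 − 0.870 = 1.200
Fold change = 2^(−1.200) = 0.4353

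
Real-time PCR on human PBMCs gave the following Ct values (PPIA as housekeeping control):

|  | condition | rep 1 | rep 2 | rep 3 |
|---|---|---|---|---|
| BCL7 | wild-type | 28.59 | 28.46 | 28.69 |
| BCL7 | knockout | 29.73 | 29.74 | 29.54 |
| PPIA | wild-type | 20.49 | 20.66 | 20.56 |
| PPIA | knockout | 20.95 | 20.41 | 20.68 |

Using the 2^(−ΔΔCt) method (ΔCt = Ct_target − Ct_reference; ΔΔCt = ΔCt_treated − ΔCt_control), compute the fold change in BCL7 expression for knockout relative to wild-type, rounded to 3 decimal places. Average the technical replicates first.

Mean Ct: BCL7 wild-type 28.580; BCL7 knockout 29.670; PPIA wild-type 20.570; PPIA knockout 20.680
ΔCt(wild-type) = 28.580 − 20.570 = 8.010
ΔCt(knockout) = 29.670 − 20.680 = 8.990
ΔΔCt = 8.990 − 8.010 = 0.980
Fold change = 2^(−0.980) = 0.5070

0.507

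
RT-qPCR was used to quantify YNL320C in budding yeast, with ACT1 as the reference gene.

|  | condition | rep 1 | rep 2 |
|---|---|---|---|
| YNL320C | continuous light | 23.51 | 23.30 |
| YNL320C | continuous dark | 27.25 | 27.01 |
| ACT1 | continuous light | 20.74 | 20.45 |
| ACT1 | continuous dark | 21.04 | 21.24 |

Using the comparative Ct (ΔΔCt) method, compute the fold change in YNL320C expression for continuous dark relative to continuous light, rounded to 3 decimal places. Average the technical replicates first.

Mean Ct: YNL320C continuous light 23.405; YNL320C continuous dark 27.130; ACT1 continuous light 20.595; ACT1 continuous dark 21.140
ΔCt(continuous light) = 23.405 − 20.595 = 2.810
ΔCt(continuous dark) = 27.130 − 21.140 = 5.990
ΔΔCt = 5.990 − 2.810 = 3.180
Fold change = 2^(−3.180) = 0.1103

0.110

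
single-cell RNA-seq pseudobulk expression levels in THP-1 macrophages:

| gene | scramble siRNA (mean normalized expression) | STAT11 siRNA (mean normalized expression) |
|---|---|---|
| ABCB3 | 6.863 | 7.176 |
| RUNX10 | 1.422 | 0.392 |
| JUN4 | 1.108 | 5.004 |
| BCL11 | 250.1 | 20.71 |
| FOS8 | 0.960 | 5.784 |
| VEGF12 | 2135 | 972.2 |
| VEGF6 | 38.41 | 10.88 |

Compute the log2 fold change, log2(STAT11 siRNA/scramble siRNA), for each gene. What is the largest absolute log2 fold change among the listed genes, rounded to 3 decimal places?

log2(7.176/6.863) = 0.064  (ABCB3)
log2(0.392/1.422) = -1.859  (RUNX10)
log2(5.004/1.108) = 2.175  (JUN4)
log2(20.71/250.1) = -3.594  (BCL11)
log2(5.784/0.960) = 2.591  (FOS8)
log2(972.2/2135) = -1.135  (VEGF12)
log2(10.88/38.41) = -1.820  (VEGF6)
The largest magnitude belongs to BCL11.

3.594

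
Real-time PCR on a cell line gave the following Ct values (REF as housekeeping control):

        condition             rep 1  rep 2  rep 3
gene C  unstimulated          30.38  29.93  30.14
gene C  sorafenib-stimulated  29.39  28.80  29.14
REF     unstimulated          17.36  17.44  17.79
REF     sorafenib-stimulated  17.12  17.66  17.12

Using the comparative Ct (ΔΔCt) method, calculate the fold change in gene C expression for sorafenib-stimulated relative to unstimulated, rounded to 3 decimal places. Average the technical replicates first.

Mean Ct: gene C unstimulated 30.150; gene C sorafenib-stimulated 29.110; REF unstimulated 17.530; REF sorafenib-stimulated 17.300
ΔCt(unstimulated) = 30.150 − 17.530 = 12.620
ΔCt(sorafenib-stimulated) = 29.110 − 17.300 = 11.810
ΔΔCt = 11.810 − 12.620 = -0.810
Fold change = 2^(−(-0.810)) = 2^0.810 = 1.7532

1.753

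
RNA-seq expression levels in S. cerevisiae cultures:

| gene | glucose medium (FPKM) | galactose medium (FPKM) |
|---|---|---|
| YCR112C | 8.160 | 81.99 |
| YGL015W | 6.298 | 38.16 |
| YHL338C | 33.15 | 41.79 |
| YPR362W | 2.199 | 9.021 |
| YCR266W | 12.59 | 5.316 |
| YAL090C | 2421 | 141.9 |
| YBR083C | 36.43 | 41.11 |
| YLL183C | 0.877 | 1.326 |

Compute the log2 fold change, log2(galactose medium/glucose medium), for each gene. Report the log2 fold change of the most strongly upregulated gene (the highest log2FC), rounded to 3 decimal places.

3.329

log2(81.99/8.160) = 3.329  (YCR112C)
log2(38.16/6.298) = 2.599  (YGL015W)
log2(41.79/33.15) = 0.334  (YHL338C)
log2(9.021/2.199) = 2.036  (YPR362W)
log2(5.316/12.59) = -1.244  (YCR266W)
log2(141.9/2421) = -4.093  (YAL090C)
log2(41.11/36.43) = 0.174  (YBR083C)
log2(1.326/0.877) = 0.596  (YLL183C)
YCR112C is most strongly upregulated.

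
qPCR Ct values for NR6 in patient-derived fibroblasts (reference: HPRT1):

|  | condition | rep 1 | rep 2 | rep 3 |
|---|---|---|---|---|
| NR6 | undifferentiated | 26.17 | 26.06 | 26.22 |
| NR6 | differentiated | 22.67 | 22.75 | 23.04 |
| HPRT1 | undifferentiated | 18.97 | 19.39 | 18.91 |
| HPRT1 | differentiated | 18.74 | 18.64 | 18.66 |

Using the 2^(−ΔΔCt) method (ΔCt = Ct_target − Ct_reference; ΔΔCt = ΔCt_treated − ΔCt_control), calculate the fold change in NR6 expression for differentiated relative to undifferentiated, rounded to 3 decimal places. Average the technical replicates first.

Mean Ct: NR6 undifferentiated 26.150; NR6 differentiated 22.820; HPRT1 undifferentiated 19.090; HPRT1 differentiated 18.680
ΔCt(undifferentiated) = 26.150 − 19.090 = 7.060
ΔCt(differentiated) = 22.820 − 18.680 = 4.140
ΔΔCt = 4.140 − 7.060 = -2.920
Fold change = 2^(−(-2.920)) = 2^2.920 = 7.5685

7.568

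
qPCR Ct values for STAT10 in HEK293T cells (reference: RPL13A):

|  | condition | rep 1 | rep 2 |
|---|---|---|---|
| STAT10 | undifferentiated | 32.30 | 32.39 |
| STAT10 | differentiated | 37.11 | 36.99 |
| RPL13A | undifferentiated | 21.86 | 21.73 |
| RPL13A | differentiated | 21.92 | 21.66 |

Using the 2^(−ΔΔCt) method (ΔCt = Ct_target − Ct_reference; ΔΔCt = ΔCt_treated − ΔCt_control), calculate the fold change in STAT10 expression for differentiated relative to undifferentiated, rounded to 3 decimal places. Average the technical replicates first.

Mean Ct: STAT10 undifferentiated 32.345; STAT10 differentiated 37.050; RPL13A undifferentiated 21.795; RPL13A differentiated 21.790
ΔCt(undifferentiated) = 32.345 − 21.795 = 10.550
ΔCt(differentiated) = 37.050 − 21.790 = 15.260
ΔΔCt = 15.260 − 10.550 = 4.710
Fold change = 2^(−4.710) = 0.0382

0.038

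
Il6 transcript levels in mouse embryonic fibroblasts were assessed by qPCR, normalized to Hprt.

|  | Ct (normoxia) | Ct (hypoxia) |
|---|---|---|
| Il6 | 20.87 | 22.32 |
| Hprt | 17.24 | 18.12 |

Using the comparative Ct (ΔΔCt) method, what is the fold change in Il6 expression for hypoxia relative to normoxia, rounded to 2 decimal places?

ΔCt(normoxia) = 20.870 − 17.240 = 3.630
ΔCt(hypoxia) = 22.320 − 18.120 = 4.200
ΔΔCt = 4.200 − 3.630 = 0.570
Fold change = 2^(−0.570) = 0.674

0.67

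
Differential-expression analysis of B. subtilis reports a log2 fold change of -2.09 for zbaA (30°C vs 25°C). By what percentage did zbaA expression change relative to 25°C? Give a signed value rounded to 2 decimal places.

Fold change = 2^(-2.09) = 0.2349
Percent change = (FC − 1) × 100% = (0.2349 − 1) × 100 = -76.51%

-76.51%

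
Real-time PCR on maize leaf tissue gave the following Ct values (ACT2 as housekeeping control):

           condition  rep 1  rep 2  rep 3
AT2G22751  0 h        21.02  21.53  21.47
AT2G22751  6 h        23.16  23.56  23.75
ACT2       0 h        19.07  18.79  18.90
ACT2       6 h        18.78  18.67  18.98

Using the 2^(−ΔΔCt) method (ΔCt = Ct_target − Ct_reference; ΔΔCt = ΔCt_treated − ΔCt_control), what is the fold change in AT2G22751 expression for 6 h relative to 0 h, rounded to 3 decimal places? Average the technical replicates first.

0.209

Mean Ct: AT2G22751 0 h 21.340; AT2G22751 6 h 23.490; ACT2 0 h 18.920; ACT2 6 h 18.810
ΔCt(0 h) = 21.340 − 18.920 = 2.420
ΔCt(6 h) = 23.490 − 18.810 = 4.680
ΔΔCt = 4.680 − 2.420 = 2.260
Fold change = 2^(−2.260) = 0.2088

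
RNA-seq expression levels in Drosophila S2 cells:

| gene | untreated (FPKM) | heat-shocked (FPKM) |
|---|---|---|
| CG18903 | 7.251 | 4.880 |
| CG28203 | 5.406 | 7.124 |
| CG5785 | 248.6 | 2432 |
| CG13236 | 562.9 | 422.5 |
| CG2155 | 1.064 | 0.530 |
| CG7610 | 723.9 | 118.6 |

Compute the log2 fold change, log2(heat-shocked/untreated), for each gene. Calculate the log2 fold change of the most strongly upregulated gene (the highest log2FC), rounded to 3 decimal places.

log2(4.880/7.251) = -0.571  (CG18903)
log2(7.124/5.406) = 0.398  (CG28203)
log2(2432/248.6) = 3.290  (CG5785)
log2(422.5/562.9) = -0.414  (CG13236)
log2(0.530/1.064) = -1.005  (CG2155)
log2(118.6/723.9) = -2.610  (CG7610)
CG5785 is most strongly upregulated.

3.290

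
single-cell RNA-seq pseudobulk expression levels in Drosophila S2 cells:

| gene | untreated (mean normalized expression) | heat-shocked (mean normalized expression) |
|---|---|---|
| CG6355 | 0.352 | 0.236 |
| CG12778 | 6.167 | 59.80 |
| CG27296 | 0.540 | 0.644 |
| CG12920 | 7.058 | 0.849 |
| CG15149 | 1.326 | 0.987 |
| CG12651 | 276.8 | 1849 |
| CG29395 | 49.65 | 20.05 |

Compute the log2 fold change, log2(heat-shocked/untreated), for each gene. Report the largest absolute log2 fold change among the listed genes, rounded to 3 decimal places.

3.278

log2(0.236/0.352) = -0.577  (CG6355)
log2(59.80/6.167) = 3.278  (CG12778)
log2(0.644/0.540) = 0.254  (CG27296)
log2(0.849/7.058) = -3.055  (CG12920)
log2(0.987/1.326) = -0.426  (CG15149)
log2(1849/276.8) = 2.740  (CG12651)
log2(20.05/49.65) = -1.308  (CG29395)
The largest magnitude belongs to CG12778.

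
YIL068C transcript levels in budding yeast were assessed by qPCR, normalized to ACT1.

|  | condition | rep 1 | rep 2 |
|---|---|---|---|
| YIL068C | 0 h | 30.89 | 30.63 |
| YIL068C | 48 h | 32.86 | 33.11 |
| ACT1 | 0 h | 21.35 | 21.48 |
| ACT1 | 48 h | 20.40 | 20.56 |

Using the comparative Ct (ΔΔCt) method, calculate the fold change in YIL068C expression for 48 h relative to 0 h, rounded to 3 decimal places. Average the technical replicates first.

Mean Ct: YIL068C 0 h 30.760; YIL068C 48 h 32.985; ACT1 0 h 21.415; ACT1 48 h 20.480
ΔCt(0 h) = 30.760 − 21.415 = 9.345
ΔCt(48 h) = 32.985 − 20.480 = 12.505
ΔΔCt = 12.505 − 9.345 = 3.160
Fold change = 2^(−3.160) = 0.1119

0.112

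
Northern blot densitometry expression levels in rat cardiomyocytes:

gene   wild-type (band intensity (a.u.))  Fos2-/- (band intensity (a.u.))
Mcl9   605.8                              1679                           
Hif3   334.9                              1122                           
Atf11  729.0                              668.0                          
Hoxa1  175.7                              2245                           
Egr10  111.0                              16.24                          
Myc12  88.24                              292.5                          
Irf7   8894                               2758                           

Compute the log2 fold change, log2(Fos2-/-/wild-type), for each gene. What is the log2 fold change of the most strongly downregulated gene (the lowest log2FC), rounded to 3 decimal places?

log2(1679/605.8) = 1.471  (Mcl9)
log2(1122/334.9) = 1.744  (Hif3)
log2(668.0/729.0) = -0.126  (Atf11)
log2(2245/175.7) = 3.676  (Hoxa1)
log2(16.24/111.0) = -2.773  (Egr10)
log2(292.5/88.24) = 1.729  (Myc12)
log2(2758/8894) = -1.689  (Irf7)
Egr10 is most strongly downregulated.

-2.773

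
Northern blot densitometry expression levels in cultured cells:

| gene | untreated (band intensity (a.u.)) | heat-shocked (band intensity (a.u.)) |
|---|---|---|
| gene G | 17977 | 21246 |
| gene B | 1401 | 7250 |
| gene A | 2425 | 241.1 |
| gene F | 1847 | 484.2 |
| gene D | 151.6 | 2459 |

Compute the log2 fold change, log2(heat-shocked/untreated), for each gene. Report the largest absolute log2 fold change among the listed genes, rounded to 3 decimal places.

4.020

log2(21246/17977) = 0.241  (gene G)
log2(7250/1401) = 2.372  (gene B)
log2(241.1/2425) = -3.330  (gene A)
log2(484.2/1847) = -1.932  (gene F)
log2(2459/151.6) = 4.020  (gene D)
The largest magnitude belongs to gene D.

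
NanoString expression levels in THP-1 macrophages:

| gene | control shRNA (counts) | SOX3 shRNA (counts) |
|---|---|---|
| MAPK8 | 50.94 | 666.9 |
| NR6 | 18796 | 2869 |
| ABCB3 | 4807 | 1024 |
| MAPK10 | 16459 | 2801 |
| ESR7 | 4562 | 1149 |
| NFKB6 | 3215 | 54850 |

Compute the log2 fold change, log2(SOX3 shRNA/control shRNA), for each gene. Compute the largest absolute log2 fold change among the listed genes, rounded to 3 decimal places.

log2(666.9/50.94) = 3.711  (MAPK8)
log2(2869/18796) = -2.712  (NR6)
log2(1024/4807) = -2.231  (ABCB3)
log2(2801/16459) = -2.555  (MAPK10)
log2(1149/4562) = -1.989  (ESR7)
log2(54850/3215) = 4.093  (NFKB6)
The largest magnitude belongs to NFKB6.

4.093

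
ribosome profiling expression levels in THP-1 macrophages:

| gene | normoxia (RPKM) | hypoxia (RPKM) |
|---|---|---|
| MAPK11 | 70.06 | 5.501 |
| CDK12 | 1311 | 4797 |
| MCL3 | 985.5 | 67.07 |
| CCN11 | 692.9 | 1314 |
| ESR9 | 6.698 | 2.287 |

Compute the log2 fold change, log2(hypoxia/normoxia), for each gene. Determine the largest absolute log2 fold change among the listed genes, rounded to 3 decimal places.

log2(5.501/70.06) = -3.671  (MAPK11)
log2(4797/1311) = 1.871  (CDK12)
log2(67.07/985.5) = -3.877  (MCL3)
log2(1314/692.9) = 0.923  (CCN11)
log2(2.287/6.698) = -1.550  (ESR9)
The largest magnitude belongs to MCL3.

3.877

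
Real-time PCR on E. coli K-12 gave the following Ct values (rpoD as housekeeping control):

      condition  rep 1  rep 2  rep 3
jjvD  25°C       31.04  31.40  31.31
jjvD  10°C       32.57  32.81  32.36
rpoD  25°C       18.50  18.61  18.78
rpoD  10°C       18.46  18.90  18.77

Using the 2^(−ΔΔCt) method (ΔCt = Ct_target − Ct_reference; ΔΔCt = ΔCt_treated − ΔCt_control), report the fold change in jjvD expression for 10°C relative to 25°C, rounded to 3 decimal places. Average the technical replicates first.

0.420

Mean Ct: jjvD 25°C 31.250; jjvD 10°C 32.580; rpoD 25°C 18.630; rpoD 10°C 18.710
ΔCt(25°C) = 31.250 − 18.630 = 12.620
ΔCt(10°C) = 32.580 − 18.710 = 13.870
ΔΔCt = 13.870 − 12.620 = 1.250
Fold change = 2^(−1.250) = 0.4204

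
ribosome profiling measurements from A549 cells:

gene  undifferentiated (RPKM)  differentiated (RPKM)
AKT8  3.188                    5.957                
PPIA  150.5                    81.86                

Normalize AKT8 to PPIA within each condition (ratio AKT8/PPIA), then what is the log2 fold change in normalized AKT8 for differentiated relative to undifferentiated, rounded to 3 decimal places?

1.780

AKT8/PPIA (undifferentiated) = 3.188 / 150.5 = 0.021183
AKT8/PPIA (differentiated) = 5.957 / 81.86 = 0.072771
Fold change = 0.072771 / 0.021183 = 3.4354
log2(3.4354) = 1.7805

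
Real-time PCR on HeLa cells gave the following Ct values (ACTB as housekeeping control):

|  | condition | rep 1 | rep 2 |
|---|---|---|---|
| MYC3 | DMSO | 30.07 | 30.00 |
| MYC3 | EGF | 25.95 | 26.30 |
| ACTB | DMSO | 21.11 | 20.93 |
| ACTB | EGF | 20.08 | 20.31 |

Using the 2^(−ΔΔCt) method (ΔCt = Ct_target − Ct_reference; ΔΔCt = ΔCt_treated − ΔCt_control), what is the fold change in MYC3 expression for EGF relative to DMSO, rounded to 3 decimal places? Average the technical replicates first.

8.486

Mean Ct: MYC3 DMSO 30.035; MYC3 EGF 26.125; ACTB DMSO 21.020; ACTB EGF 20.195
ΔCt(DMSO) = 30.035 − 21.020 = 9.015
ΔCt(EGF) = 26.125 − 20.195 = 5.930
ΔΔCt = 5.930 − 9.015 = -3.085
Fold change = 2^(−(-3.085)) = 2^3.085 = 8.4855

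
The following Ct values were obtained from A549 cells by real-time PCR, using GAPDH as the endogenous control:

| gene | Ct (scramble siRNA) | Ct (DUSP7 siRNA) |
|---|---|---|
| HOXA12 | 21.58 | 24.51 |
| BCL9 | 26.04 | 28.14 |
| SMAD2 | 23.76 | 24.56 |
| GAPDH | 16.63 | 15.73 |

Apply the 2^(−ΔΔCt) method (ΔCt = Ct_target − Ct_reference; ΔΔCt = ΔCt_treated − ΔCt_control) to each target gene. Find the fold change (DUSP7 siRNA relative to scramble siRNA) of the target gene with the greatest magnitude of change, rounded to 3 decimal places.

0.070

HOXA12: ΔΔCt = (24.51−15.73) − (21.58−16.63) = 8.78 − 4.95 = 3.83; fold change = 2^-3.83 = 0.070
BCL9: ΔΔCt = (28.14−15.73) − (26.04−16.63) = 12.41 − 9.41 = 3.00; fold change = 2^-3.00 = 0.125
SMAD2: ΔΔCt = (24.56−15.73) − (23.76−16.63) = 8.83 − 7.13 = 1.70; fold change = 2^-1.70 = 0.308
HOXA12 has the largest |ΔΔCt| = 3.83.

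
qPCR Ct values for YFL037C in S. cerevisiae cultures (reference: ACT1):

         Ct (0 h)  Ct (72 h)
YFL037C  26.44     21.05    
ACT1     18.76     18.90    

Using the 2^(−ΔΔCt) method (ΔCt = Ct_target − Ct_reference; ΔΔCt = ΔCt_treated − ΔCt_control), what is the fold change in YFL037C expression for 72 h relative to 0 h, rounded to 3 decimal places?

ΔCt(0 h) = 26.440 − 18.760 = 7.680
ΔCt(72 h) = 21.050 − 18.900 = 2.150
ΔΔCt = 2.150 − 7.680 = -5.530
Fold change = 2^(−(-5.530)) = 2^5.530 = 46.2057

46.206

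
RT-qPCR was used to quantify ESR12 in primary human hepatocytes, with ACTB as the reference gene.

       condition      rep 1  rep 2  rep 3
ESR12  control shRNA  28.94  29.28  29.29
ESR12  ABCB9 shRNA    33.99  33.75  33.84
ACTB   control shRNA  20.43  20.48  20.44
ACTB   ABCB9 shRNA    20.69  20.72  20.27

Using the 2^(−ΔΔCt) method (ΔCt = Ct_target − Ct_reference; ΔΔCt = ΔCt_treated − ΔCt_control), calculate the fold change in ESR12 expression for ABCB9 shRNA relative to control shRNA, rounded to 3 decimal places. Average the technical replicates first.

0.042

Mean Ct: ESR12 control shRNA 29.170; ESR12 ABCB9 shRNA 33.860; ACTB control shRNA 20.450; ACTB ABCB9 shRNA 20.560
ΔCt(control shRNA) = 29.170 − 20.450 = 8.720
ΔCt(ABCB9 shRNA) = 33.860 − 20.560 = 13.300
ΔΔCt = 13.300 − 8.720 = 4.580
Fold change = 2^(−4.580) = 0.0418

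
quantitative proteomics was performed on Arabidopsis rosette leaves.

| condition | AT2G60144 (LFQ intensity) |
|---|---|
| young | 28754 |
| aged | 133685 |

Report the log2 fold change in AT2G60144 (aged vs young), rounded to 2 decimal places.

Fold change = 133685 / 28754 = 4.6493
log2(4.6493) = 2.217

2.22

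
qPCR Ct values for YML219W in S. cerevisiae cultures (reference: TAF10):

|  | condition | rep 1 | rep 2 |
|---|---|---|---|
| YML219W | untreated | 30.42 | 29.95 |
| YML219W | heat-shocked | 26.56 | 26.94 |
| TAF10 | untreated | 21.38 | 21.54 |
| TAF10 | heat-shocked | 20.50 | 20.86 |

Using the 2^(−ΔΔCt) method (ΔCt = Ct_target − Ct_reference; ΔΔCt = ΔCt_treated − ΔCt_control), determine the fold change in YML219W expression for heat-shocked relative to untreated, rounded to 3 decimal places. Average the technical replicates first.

6.298

Mean Ct: YML219W untreated 30.185; YML219W heat-shocked 26.750; TAF10 untreated 21.460; TAF10 heat-shocked 20.680
ΔCt(untreated) = 30.185 − 21.460 = 8.725
ΔCt(heat-shocked) = 26.750 − 20.680 = 6.070
ΔΔCt = 6.070 − 8.725 = -2.655
Fold change = 2^(−(-2.655)) = 2^2.655 = 6.2985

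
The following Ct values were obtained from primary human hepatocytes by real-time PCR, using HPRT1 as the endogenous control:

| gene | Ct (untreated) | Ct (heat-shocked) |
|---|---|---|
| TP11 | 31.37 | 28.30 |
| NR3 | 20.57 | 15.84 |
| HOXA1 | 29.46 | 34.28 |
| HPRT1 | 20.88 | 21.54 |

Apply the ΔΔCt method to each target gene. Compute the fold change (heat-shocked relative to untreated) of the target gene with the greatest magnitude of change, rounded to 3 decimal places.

TP11: ΔΔCt = (28.30−21.54) − (31.37−20.88) = 6.76 − 10.49 = -3.73; fold change = 2^3.73 = 13.269
NR3: ΔΔCt = (15.84−21.54) − (20.57−20.88) = -5.70 − (-0.31) = -5.39; fold change = 2^5.39 = 41.933
HOXA1: ΔΔCt = (34.28−21.54) − (29.46−20.88) = 12.74 − 8.58 = 4.16; fold change = 2^-4.16 = 0.056
NR3 has the largest |ΔΔCt| = 5.39.

41.933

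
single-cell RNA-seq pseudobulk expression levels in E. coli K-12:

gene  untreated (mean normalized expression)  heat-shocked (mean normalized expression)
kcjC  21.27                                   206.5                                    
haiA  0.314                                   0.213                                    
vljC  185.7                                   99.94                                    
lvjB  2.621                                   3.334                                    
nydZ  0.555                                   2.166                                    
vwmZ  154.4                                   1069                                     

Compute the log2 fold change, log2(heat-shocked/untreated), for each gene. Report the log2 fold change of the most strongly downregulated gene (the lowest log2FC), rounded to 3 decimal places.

log2(206.5/21.27) = 3.279  (kcjC)
log2(0.213/0.314) = -0.560  (haiA)
log2(99.94/185.7) = -0.894  (vljC)
log2(3.334/2.621) = 0.347  (lvjB)
log2(2.166/0.555) = 1.964  (nydZ)
log2(1069/154.4) = 2.792  (vwmZ)
vljC is most strongly downregulated.

-0.894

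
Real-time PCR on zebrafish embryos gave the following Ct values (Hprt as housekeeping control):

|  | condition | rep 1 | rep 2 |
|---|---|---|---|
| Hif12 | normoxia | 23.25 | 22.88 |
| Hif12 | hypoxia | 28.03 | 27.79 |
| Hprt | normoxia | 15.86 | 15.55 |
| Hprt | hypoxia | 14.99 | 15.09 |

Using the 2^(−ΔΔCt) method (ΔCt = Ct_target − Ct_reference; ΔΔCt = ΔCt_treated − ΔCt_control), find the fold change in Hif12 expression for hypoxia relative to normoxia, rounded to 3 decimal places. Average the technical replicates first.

Mean Ct: Hif12 normoxia 23.065; Hif12 hypoxia 27.910; Hprt normoxia 15.705; Hprt hypoxia 15.040
ΔCt(normoxia) = 23.065 − 15.705 = 7.360
ΔCt(hypoxia) = 27.910 − 15.040 = 12.870
ΔΔCt = 12.870 − 7.360 = 5.510
Fold change = 2^(−5.510) = 0.0219

0.022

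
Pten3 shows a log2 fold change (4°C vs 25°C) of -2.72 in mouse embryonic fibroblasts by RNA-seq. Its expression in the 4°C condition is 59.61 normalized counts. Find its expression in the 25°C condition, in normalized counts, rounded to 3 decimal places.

Fold change = 2^(-2.72) = 0.1518
25°C expression = 59.61 / 0.1518 = 392.754

392.754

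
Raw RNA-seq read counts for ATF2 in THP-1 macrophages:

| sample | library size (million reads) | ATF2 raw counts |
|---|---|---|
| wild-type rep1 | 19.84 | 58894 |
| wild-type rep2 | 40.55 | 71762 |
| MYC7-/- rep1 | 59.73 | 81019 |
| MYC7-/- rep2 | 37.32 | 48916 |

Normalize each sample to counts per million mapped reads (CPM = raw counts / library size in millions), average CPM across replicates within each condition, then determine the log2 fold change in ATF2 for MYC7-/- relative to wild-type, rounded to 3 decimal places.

CPM(wild-type rep1) = 58894 / 19.84 = 2968.4476
CPM(wild-type rep2) = 71762 / 40.55 = 1769.7164
CPM(MYC7-/- rep1) = 81019 / 59.73 = 1356.4206
CPM(MYC7-/- rep2) = 48916 / 37.32 = 1310.7181
mean CPM(wild-type) = 2369.0820; mean CPM(MYC7-/-) = 1333.5693
Fold change = 1333.5693 / 2369.0820 = 0.56291
log2(0.56291) = -0.8290

-0.829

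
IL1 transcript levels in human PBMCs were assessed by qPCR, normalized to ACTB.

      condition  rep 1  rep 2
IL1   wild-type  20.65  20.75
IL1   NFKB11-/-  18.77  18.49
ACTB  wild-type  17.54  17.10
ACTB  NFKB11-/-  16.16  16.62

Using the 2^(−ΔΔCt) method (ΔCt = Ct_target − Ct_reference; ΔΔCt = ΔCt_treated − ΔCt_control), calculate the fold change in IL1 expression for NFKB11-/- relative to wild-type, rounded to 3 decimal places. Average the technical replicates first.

Mean Ct: IL1 wild-type 20.700; IL1 NFKB11-/- 18.630; ACTB wild-type 17.320; ACTB NFKB11-/- 16.390
ΔCt(wild-type) = 20.700 − 17.320 = 3.380
ΔCt(NFKB11-/-) = 18.630 − 16.390 = 2.240
ΔΔCt = 2.240 − 3.380 = -1.140
Fold change = 2^(−(-1.140)) = 2^1.140 = 2.2038

2.204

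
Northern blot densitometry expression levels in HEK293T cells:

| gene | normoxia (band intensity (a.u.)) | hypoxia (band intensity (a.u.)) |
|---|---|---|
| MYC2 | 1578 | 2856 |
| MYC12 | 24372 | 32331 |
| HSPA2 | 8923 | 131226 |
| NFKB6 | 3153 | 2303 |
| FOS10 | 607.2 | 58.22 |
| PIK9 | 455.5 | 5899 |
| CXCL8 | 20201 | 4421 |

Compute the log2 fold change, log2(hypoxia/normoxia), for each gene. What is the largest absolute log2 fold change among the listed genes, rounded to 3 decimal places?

log2(2856/1578) = 0.856  (MYC2)
log2(32331/24372) = 0.408  (MYC12)
log2(131226/8923) = 3.878  (HSPA2)
log2(2303/3153) = -0.453  (NFKB6)
log2(58.22/607.2) = -3.383  (FOS10)
log2(5899/455.5) = 3.695  (PIK9)
log2(4421/20201) = -2.192  (CXCL8)
The largest magnitude belongs to HSPA2.

3.878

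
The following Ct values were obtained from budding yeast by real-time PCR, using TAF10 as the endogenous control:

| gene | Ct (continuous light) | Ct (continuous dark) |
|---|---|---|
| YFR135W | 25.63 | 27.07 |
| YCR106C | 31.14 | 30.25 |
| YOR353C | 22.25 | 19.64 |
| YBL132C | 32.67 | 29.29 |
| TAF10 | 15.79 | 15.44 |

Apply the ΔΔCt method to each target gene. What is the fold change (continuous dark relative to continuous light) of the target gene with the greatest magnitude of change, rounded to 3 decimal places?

YFR135W: ΔΔCt = (27.07−15.44) − (25.63−15.79) = 11.63 − 9.84 = 1.79; fold change = 2^-1.79 = 0.289
YCR106C: ΔΔCt = (30.25−15.44) − (31.14−15.79) = 14.81 − 15.35 = -0.54; fold change = 2^0.54 = 1.454
YOR353C: ΔΔCt = (19.64−15.44) − (22.25−15.79) = 4.20 − 6.46 = -2.26; fold change = 2^2.26 = 4.790
YBL132C: ΔΔCt = (29.29−15.44) − (32.67−15.79) = 13.85 − 16.88 = -3.03; fold change = 2^3.03 = 8.168
YBL132C has the largest |ΔΔCt| = 3.03.

8.168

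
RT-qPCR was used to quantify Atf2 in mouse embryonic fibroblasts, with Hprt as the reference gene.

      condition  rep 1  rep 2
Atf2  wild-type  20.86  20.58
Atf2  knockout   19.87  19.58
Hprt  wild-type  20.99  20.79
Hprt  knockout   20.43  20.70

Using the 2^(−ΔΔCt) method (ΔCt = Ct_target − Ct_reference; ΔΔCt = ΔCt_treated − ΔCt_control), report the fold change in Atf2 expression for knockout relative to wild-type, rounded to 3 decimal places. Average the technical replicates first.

1.591

Mean Ct: Atf2 wild-type 20.720; Atf2 knockout 19.725; Hprt wild-type 20.890; Hprt knockout 20.565
ΔCt(wild-type) = 20.720 − 20.890 = -0.170
ΔCt(knockout) = 19.725 − 20.565 = -0.840
ΔΔCt = -0.840 − (-0.170) = -0.670
Fold change = 2^(−(-0.670)) = 2^0.670 = 1.5911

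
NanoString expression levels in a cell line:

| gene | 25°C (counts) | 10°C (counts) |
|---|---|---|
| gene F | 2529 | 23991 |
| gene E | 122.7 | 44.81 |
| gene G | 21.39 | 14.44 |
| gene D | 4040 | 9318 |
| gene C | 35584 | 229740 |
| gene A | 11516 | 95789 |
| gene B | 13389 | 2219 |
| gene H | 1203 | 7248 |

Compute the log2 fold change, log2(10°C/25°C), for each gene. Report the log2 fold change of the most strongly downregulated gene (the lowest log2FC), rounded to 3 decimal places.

log2(23991/2529) = 3.246  (gene F)
log2(44.81/122.7) = -1.453  (gene E)
log2(14.44/21.39) = -0.567  (gene G)
log2(9318/4040) = 1.206  (gene D)
log2(229740/35584) = 2.691  (gene C)
log2(95789/11516) = 3.056  (gene A)
log2(2219/13389) = -2.593  (gene B)
log2(7248/1203) = 2.591  (gene H)
gene B is most strongly downregulated.

-2.593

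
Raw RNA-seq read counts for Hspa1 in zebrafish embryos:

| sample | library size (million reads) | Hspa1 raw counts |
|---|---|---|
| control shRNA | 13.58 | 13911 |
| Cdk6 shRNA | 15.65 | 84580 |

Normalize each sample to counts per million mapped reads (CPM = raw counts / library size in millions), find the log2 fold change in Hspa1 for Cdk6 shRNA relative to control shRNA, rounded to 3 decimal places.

CPM(control shRNA) = 13911 / 13.58 = 1024.3741
CPM(Cdk6 shRNA) = 84580 / 15.65 = 5404.4728
Fold change = 5404.4728 / 1024.3741 = 5.27588
log2(5.27588) = 2.3994

2.399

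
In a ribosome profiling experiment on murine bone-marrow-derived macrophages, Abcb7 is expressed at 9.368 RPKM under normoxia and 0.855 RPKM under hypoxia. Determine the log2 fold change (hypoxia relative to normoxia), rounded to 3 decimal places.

-3.454

Fold change = 0.855 / 9.368 = 0.0913
log2(0.0913) = -3.4537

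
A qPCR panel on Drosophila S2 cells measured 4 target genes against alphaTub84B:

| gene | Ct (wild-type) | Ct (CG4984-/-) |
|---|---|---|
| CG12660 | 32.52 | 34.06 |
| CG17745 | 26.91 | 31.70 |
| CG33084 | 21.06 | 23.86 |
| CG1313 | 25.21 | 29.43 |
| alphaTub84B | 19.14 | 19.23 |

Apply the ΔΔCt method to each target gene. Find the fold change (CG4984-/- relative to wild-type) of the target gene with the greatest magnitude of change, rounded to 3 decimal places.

0.038

CG12660: ΔΔCt = (34.06−19.23) − (32.52−19.14) = 14.83 − 13.38 = 1.45; fold change = 2^-1.45 = 0.366
CG17745: ΔΔCt = (31.70−19.23) − (26.91−19.14) = 12.47 − 7.77 = 4.70; fold change = 2^-4.70 = 0.038
CG33084: ΔΔCt = (23.86−19.23) − (21.06−19.14) = 4.63 − 1.92 = 2.71; fold change = 2^-2.71 = 0.153
CG1313: ΔΔCt = (29.43−19.23) − (25.21−19.14) = 10.20 − 6.07 = 4.13; fold change = 2^-4.13 = 0.057
CG17745 has the largest |ΔΔCt| = 4.70.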